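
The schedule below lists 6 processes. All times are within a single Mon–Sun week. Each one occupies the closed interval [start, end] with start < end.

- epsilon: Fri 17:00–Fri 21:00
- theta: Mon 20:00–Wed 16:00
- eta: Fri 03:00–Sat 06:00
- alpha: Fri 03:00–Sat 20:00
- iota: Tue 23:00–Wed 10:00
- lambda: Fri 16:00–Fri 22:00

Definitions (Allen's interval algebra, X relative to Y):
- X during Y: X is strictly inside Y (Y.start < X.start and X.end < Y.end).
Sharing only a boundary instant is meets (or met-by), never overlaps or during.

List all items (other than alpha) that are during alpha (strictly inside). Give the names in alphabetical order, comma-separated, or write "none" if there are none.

epsilon, lambda

Target alpha = [Fri 03:00, Sat 20:00].
epsilon [Fri 17:00, Fri 21:00] → during → yes.
eta [Fri 03:00, Sat 06:00] → starts → no.
iota [Tue 23:00, Wed 10:00] → before → no.
lambda [Fri 16:00, Fri 22:00] → during → yes.
theta [Mon 20:00, Wed 16:00] → before → no.
Result: epsilon, lambda.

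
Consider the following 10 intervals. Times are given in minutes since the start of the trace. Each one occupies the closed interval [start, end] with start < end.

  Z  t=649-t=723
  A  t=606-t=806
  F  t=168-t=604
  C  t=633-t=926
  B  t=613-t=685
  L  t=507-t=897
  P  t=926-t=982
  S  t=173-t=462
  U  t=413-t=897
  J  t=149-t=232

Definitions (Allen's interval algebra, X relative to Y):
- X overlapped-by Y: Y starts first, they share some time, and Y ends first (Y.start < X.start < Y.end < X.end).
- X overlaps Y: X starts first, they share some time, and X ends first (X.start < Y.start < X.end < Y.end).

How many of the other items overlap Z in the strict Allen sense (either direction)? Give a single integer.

1

Target Z = [t=649, t=723].
A [t=606, t=806] → contains → no.
B [t=613, t=685] → overlaps → counts.
C [t=633, t=926] → contains → no.
F [t=168, t=604] → before → no.
J [t=149, t=232] → before → no.
L [t=507, t=897] → contains → no.
P [t=926, t=982] → after → no.
S [t=173, t=462] → before → no.
U [t=413, t=897] → contains → no.
Total: 1.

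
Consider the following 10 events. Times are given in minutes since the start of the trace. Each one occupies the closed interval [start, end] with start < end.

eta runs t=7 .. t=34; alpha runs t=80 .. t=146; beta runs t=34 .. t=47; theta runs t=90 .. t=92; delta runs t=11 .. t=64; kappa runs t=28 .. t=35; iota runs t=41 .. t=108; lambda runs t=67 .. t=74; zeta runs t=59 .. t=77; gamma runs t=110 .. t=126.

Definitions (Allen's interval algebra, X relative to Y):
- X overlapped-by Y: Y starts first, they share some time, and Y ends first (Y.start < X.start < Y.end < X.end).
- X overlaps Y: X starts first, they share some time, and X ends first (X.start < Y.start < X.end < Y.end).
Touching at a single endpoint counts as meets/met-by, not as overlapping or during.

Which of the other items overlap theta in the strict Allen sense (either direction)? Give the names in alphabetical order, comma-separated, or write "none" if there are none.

Target theta = [t=90, t=92].
alpha [t=80, t=146] → contains → no.
beta [t=34, t=47] → before → no.
delta [t=11, t=64] → before → no.
eta [t=7, t=34] → before → no.
gamma [t=110, t=126] → after → no.
iota [t=41, t=108] → contains → no.
kappa [t=28, t=35] → before → no.
lambda [t=67, t=74] → before → no.
zeta [t=59, t=77] → before → no.
Result: none.

none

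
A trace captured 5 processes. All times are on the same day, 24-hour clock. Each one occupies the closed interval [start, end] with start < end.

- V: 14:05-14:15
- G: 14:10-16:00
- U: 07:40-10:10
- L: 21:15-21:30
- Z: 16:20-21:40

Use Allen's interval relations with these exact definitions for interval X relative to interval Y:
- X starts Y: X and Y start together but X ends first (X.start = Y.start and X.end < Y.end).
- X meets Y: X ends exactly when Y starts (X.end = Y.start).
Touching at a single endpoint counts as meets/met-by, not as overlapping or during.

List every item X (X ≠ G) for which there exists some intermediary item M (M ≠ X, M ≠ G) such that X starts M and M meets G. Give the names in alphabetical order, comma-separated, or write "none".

none

Target G = [14:10, 16:00].
Intermediaries M with M meets G: none.
Union: none.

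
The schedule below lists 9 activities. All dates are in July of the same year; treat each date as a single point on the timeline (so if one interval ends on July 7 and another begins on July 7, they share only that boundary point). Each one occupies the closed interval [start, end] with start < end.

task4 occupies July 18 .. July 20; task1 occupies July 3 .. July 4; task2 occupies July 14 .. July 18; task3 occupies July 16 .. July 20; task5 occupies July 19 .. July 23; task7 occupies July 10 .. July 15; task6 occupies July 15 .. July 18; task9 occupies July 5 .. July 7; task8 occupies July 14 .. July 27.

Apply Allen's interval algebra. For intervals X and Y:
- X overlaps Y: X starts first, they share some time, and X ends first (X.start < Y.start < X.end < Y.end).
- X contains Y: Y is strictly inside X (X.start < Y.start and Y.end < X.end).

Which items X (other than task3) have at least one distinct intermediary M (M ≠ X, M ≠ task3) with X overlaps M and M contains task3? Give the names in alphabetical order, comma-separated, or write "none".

task7

Target task3 = [July 16, July 20].
Intermediaries M with M contains task3: task8.
Via task8 — items with X overlaps task8: task7.
Union: task7.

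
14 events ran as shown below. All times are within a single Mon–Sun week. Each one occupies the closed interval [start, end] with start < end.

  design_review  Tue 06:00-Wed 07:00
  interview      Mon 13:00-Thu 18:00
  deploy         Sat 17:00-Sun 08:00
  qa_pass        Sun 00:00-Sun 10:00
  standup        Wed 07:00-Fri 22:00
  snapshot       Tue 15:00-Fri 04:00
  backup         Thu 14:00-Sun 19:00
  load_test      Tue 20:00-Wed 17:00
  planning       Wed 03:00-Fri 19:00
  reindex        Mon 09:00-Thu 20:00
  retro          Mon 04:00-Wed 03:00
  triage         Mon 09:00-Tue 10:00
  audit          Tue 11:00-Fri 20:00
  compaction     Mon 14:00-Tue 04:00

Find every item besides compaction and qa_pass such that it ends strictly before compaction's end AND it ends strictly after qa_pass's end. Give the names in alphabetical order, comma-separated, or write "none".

Conditions: its end is strictly before compaction's end (X.end < Tue 04:00) AND its end is strictly after qa_pass's end (X.end > Sun 10:00).
audit: end Fri 20:00 < Tue 04:00? ✗; end Fri 20:00 > Sun 10:00? ✗ → no.
backup: end Sun 19:00 < Tue 04:00? ✗; end Sun 19:00 > Sun 10:00? ✓ → no.
deploy: end Sun 08:00 < Tue 04:00? ✗; end Sun 08:00 > Sun 10:00? ✗ → no.
design_review: end Wed 07:00 < Tue 04:00? ✗; end Wed 07:00 > Sun 10:00? ✗ → no.
interview: end Thu 18:00 < Tue 04:00? ✗; end Thu 18:00 > Sun 10:00? ✗ → no.
load_test: end Wed 17:00 < Tue 04:00? ✗; end Wed 17:00 > Sun 10:00? ✗ → no.
planning: end Fri 19:00 < Tue 04:00? ✗; end Fri 19:00 > Sun 10:00? ✗ → no.
reindex: end Thu 20:00 < Tue 04:00? ✗; end Thu 20:00 > Sun 10:00? ✗ → no.
retro: end Wed 03:00 < Tue 04:00? ✗; end Wed 03:00 > Sun 10:00? ✗ → no.
snapshot: end Fri 04:00 < Tue 04:00? ✗; end Fri 04:00 > Sun 10:00? ✗ → no.
standup: end Fri 22:00 < Tue 04:00? ✗; end Fri 22:00 > Sun 10:00? ✗ → no.
triage: end Tue 10:00 < Tue 04:00? ✗; end Tue 10:00 > Sun 10:00? ✗ → no.
Result: none.

none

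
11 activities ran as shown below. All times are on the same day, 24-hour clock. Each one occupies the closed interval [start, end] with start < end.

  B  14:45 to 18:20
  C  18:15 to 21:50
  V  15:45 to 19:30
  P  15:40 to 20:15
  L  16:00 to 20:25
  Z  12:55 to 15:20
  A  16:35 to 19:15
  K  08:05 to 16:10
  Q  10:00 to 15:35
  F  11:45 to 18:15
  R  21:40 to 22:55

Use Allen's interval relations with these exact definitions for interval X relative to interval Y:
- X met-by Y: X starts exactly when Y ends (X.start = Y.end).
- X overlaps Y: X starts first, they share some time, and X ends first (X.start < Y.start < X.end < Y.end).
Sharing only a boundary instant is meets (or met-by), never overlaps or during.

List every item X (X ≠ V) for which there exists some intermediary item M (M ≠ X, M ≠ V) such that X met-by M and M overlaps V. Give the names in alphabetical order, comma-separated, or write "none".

Target V = [15:45, 19:30].
Intermediaries M with M overlaps V: B, F, K.
Via B — items with X met-by B: none.
Via F — items with X met-by F: C.
Via K — items with X met-by K: none.
Union: C.

C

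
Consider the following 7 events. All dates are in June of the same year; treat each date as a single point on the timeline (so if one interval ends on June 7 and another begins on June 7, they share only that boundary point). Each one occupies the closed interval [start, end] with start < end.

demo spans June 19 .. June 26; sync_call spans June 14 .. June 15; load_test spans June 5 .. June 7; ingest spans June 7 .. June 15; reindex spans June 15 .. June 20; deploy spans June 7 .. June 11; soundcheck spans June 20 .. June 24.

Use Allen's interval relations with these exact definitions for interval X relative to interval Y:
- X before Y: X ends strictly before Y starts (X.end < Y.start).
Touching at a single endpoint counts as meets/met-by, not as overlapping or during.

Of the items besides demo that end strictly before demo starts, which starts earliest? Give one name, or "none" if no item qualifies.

load_test

Target demo = [June 19, June 26].
deploy [June 7, June 11] → before → candidate.
ingest [June 7, June 15] → before → candidate.
load_test [June 5, June 7] → before → candidate.
reindex [June 15, June 20] → overlaps → excluded.
soundcheck [June 20, June 24] → during → excluded.
sync_call [June 14, June 15] → before → candidate.
Among candidates, earliest start is June 5 → load_test.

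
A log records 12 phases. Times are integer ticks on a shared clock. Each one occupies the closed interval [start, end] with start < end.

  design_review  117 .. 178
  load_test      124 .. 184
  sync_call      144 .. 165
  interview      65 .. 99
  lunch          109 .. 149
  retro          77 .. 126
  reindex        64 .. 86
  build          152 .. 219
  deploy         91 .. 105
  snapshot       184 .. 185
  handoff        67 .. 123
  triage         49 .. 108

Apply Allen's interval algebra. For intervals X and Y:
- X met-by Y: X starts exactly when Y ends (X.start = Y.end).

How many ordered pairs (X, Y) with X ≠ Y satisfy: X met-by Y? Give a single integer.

Checking all 132 ordered pairs for relation 'met-by'; matching pairs in alphabetical order:
(snapshot, load_test): snapshot met-by load_test ✓
Count: 1.

1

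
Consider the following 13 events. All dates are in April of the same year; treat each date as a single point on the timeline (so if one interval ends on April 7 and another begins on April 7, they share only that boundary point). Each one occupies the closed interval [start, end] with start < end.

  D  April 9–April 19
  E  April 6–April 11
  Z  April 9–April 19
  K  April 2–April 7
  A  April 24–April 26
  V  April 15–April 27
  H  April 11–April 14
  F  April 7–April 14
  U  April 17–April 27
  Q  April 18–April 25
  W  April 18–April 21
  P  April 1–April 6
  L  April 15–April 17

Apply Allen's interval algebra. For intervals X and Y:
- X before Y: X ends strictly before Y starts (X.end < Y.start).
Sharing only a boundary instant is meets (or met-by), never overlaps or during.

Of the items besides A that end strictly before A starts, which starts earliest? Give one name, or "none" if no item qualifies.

P

Target A = [April 24, April 26].
D [April 9, April 19] → before → candidate.
E [April 6, April 11] → before → candidate.
F [April 7, April 14] → before → candidate.
H [April 11, April 14] → before → candidate.
K [April 2, April 7] → before → candidate.
L [April 15, April 17] → before → candidate.
P [April 1, April 6] → before → candidate.
Q [April 18, April 25] → overlaps → excluded.
U [April 17, April 27] → contains → excluded.
V [April 15, April 27] → contains → excluded.
W [April 18, April 21] → before → candidate.
Z [April 9, April 19] → before → candidate.
Among candidates, earliest start is April 1 → P.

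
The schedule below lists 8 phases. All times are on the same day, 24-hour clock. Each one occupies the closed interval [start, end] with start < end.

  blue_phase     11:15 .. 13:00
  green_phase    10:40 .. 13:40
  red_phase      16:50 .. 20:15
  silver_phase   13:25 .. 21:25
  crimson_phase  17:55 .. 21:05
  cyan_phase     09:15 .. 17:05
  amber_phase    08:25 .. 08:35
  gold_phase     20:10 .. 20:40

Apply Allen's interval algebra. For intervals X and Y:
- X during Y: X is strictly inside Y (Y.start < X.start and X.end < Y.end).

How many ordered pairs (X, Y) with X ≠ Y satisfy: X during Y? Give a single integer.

Checking all 56 ordered pairs for relation 'during'; matching pairs in alphabetical order:
(blue_phase, cyan_phase): blue_phase during cyan_phase ✓
(blue_phase, green_phase): blue_phase during green_phase ✓
(crimson_phase, silver_phase): crimson_phase during silver_phase ✓
(gold_phase, crimson_phase): gold_phase during crimson_phase ✓
(gold_phase, silver_phase): gold_phase during silver_phase ✓
(green_phase, cyan_phase): green_phase during cyan_phase ✓
(red_phase, silver_phase): red_phase during silver_phase ✓
Count: 7.

7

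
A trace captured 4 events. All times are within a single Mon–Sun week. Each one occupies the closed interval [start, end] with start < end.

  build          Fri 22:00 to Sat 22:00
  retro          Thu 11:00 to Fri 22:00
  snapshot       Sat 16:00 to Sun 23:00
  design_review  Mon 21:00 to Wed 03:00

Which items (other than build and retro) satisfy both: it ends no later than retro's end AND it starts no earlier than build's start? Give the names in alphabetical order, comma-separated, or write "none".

Conditions: its end is no later than retro's end (X.end <= Fri 22:00) AND its start is no earlier than build's start (X.start >= Fri 22:00).
design_review: end Wed 03:00 <= Fri 22:00? ✓; start Mon 21:00 >= Fri 22:00? ✗ → no.
snapshot: end Sun 23:00 <= Fri 22:00? ✗; start Sat 16:00 >= Fri 22:00? ✓ → no.
Result: none.

none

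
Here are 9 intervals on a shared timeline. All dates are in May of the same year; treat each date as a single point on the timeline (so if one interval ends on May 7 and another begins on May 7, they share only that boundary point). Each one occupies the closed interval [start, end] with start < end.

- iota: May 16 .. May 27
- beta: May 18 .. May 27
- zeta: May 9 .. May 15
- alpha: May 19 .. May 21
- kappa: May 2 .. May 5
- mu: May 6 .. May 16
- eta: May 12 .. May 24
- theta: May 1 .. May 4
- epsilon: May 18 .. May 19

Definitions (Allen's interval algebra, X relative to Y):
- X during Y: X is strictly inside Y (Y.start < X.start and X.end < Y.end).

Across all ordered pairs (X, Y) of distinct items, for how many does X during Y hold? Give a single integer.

Checking all 72 ordered pairs for relation 'during'; matching pairs in alphabetical order:
(alpha, beta): alpha during beta ✓
(alpha, eta): alpha during eta ✓
(alpha, iota): alpha during iota ✓
(epsilon, eta): epsilon during eta ✓
(epsilon, iota): epsilon during iota ✓
(zeta, mu): zeta during mu ✓
Count: 6.

6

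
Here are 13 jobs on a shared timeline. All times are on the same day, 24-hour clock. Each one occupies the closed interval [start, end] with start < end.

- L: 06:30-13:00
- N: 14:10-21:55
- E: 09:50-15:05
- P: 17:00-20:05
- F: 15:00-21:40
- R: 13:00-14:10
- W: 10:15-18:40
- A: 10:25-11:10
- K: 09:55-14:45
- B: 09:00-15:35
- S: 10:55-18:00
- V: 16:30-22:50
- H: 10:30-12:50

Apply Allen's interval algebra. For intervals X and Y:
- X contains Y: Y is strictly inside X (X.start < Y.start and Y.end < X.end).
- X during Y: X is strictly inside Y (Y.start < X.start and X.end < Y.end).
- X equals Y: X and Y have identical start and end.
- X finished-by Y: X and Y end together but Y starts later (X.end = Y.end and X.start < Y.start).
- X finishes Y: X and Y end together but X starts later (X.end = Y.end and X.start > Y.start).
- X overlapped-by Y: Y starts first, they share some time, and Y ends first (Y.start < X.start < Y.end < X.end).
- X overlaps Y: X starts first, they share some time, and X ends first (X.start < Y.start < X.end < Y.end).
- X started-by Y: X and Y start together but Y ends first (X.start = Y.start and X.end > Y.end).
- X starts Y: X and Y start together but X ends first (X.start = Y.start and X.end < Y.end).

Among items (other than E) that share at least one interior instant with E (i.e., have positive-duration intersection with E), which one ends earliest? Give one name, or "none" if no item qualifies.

Target E = [09:50, 15:05].
A [10:25, 11:10] → during → candidate.
B [09:00, 15:35] → contains → candidate.
F [15:00, 21:40] → overlapped-by → candidate.
H [10:30, 12:50] → during → candidate.
K [09:55, 14:45] → during → candidate.
L [06:30, 13:00] → overlaps → candidate.
N [14:10, 21:55] → overlapped-by → candidate.
P [17:00, 20:05] → after → excluded.
R [13:00, 14:10] → during → candidate.
S [10:55, 18:00] → overlapped-by → candidate.
V [16:30, 22:50] → after → excluded.
W [10:15, 18:40] → overlapped-by → candidate.
Among candidates, earliest end is 11:10 → A.

A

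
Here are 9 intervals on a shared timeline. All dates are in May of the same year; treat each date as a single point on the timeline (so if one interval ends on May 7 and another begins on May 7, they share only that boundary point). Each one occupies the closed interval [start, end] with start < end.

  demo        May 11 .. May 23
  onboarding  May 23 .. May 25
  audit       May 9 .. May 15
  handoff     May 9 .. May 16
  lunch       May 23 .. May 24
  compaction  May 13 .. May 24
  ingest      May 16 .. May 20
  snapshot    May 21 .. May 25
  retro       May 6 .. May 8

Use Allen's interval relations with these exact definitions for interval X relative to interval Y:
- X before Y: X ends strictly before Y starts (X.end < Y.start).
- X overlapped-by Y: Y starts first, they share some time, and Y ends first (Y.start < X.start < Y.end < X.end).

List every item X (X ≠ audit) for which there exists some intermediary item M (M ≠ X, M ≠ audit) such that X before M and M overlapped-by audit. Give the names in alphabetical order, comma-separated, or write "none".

Target audit = [May 9, May 15].
Intermediaries M with M overlapped-by audit: compaction, demo.
Via compaction — items with X before compaction: retro.
Via demo — items with X before demo: retro.
Union: retro.

retro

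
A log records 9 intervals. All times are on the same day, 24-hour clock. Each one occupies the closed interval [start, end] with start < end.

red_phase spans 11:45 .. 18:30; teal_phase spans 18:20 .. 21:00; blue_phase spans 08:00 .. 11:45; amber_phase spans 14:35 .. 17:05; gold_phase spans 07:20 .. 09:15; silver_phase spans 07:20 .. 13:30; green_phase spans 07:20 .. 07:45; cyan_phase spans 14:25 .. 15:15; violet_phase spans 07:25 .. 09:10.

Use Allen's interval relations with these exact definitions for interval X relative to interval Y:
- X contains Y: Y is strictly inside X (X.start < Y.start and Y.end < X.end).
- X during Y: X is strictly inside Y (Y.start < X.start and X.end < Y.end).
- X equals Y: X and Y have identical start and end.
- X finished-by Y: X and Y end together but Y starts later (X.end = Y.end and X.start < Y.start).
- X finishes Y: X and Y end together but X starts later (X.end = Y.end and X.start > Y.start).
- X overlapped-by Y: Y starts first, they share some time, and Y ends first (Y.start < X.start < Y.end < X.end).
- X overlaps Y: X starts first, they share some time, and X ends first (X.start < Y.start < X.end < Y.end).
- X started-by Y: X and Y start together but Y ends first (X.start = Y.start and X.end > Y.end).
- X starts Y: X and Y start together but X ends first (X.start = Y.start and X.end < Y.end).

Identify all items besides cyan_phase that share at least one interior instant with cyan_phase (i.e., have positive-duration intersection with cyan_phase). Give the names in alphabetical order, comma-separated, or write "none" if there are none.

amber_phase, red_phase

Target cyan_phase = [14:25, 15:15].
amber_phase [14:35, 17:05] → overlapped-by → yes.
blue_phase [08:00, 11:45] → before → no.
gold_phase [07:20, 09:15] → before → no.
green_phase [07:20, 07:45] → before → no.
red_phase [11:45, 18:30] → contains → yes.
silver_phase [07:20, 13:30] → before → no.
teal_phase [18:20, 21:00] → after → no.
violet_phase [07:25, 09:10] → before → no.
Result: amber_phase, red_phase.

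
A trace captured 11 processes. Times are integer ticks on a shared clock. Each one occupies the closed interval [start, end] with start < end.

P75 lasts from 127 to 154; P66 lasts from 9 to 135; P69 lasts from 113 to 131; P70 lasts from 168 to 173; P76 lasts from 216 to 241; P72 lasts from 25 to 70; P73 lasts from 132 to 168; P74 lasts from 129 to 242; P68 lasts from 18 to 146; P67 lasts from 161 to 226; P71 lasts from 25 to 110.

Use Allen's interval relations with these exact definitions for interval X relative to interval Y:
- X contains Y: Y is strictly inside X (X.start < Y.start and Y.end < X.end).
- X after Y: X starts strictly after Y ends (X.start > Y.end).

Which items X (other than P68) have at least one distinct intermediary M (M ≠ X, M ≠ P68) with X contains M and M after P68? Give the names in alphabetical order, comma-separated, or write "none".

P67, P74

Target P68 = [18, 146].
Intermediaries M with M after P68: P67, P70, P76.
Via P67 — items with X contains P67: P74.
Via P70 — items with X contains P70: P67, P74.
Via P76 — items with X contains P76: P74.
Union: P67, P74.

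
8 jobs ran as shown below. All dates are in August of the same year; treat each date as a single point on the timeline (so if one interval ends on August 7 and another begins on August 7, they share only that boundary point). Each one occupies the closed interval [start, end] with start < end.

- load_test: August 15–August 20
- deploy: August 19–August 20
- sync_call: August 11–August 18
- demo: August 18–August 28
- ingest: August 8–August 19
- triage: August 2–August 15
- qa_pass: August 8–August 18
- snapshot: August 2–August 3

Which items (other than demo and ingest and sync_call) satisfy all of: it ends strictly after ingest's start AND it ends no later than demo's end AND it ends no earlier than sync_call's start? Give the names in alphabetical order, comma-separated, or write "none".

Conditions: its end is strictly after ingest's start (X.end > August 8) AND its end is no later than demo's end (X.end <= August 28) AND its end is no earlier than sync_call's start (X.end >= August 11).
deploy: end August 20 > August 8? ✓; end August 20 <= August 28? ✓; end August 20 >= August 11? ✓ → yes.
load_test: end August 20 > August 8? ✓; end August 20 <= August 28? ✓; end August 20 >= August 11? ✓ → yes.
qa_pass: end August 18 > August 8? ✓; end August 18 <= August 28? ✓; end August 18 >= August 11? ✓ → yes.
snapshot: end August 3 > August 8? ✗; end August 3 <= August 28? ✓; end August 3 >= August 11? ✗ → no.
triage: end August 15 > August 8? ✓; end August 15 <= August 28? ✓; end August 15 >= August 11? ✓ → yes.
Result: deploy, load_test, qa_pass, triage.

deploy, load_test, qa_pass, triage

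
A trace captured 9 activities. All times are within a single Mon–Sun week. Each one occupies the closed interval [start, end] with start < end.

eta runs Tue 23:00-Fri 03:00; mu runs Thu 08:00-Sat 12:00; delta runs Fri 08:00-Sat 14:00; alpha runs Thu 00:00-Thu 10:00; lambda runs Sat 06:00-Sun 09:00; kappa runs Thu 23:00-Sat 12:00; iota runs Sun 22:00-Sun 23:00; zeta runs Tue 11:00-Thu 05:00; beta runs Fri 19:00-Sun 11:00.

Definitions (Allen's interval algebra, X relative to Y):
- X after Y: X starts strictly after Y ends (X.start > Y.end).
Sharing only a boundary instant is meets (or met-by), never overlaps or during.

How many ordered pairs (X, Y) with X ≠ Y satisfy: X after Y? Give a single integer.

20

Checking all 72 ordered pairs for relation 'after'; matching pairs in alphabetical order:
(beta, alpha): beta after alpha ✓
(beta, eta): beta after eta ✓
(beta, zeta): beta after zeta ✓
(delta, alpha): delta after alpha ✓
(delta, eta): delta after eta ✓
(delta, zeta): delta after zeta ✓
(iota, alpha): iota after alpha ✓
(iota, beta): iota after beta ✓
(iota, delta): iota after delta ✓
(iota, eta): iota after eta ✓
(iota, kappa): iota after kappa ✓
(iota, lambda): iota after lambda ✓
(iota, mu): iota after mu ✓
(iota, zeta): iota after zeta ✓
(kappa, alpha): kappa after alpha ✓
(kappa, zeta): kappa after zeta ✓
(lambda, alpha): lambda after alpha ✓
(lambda, eta): lambda after eta ✓
(lambda, zeta): lambda after zeta ✓
(mu, zeta): mu after zeta ✓
Count: 20.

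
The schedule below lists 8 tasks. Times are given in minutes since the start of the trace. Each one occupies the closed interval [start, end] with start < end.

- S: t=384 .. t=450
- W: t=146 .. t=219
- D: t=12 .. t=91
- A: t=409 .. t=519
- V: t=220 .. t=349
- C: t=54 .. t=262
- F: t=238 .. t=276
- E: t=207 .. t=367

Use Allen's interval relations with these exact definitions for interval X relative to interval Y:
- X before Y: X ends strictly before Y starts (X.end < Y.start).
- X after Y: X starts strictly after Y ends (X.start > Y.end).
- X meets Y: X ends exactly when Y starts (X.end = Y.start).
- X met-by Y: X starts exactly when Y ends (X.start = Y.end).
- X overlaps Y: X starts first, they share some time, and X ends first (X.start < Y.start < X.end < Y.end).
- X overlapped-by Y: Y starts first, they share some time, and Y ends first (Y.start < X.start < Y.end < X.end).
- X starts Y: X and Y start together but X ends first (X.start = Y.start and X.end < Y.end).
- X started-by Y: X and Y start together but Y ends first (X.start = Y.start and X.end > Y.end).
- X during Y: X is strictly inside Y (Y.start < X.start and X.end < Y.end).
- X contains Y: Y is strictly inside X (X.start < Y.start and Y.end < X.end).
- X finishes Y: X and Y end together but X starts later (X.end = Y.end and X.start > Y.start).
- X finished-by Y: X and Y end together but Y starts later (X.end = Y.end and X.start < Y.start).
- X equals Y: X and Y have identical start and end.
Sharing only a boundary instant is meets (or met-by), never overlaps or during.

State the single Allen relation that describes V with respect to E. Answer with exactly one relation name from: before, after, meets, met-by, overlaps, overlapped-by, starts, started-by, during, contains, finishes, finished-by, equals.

V = [t=220, t=349]; E = [t=207, t=367].
Compare endpoints: V.start > E.start, V.start < E.end, V.end > E.start, V.end < E.end.
That pattern is 'during'.

during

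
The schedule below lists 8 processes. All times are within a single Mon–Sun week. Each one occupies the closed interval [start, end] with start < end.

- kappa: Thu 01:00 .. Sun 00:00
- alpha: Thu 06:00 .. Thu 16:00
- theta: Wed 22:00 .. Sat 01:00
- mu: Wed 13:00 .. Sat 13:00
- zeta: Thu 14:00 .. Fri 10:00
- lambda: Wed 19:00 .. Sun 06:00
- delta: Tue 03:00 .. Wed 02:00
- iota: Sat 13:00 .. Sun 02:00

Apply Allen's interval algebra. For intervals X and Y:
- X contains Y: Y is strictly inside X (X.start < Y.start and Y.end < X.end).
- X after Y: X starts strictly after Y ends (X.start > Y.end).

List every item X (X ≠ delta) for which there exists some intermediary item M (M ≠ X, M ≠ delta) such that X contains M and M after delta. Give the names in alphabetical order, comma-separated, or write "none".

Target delta = [Tue 03:00, Wed 02:00].
Intermediaries M with M after delta: alpha, iota, kappa, lambda, mu, theta, zeta.
Via alpha — items with X contains alpha: kappa, lambda, mu, theta.
Via iota — items with X contains iota: lambda.
Via kappa — items with X contains kappa: lambda.
Via lambda — items with X contains lambda: none.
Via mu — items with X contains mu: none.
Via theta — items with X contains theta: lambda, mu.
Via zeta — items with X contains zeta: kappa, lambda, mu, theta.
Union: kappa, lambda, mu, theta.

kappa, lambda, mu, theta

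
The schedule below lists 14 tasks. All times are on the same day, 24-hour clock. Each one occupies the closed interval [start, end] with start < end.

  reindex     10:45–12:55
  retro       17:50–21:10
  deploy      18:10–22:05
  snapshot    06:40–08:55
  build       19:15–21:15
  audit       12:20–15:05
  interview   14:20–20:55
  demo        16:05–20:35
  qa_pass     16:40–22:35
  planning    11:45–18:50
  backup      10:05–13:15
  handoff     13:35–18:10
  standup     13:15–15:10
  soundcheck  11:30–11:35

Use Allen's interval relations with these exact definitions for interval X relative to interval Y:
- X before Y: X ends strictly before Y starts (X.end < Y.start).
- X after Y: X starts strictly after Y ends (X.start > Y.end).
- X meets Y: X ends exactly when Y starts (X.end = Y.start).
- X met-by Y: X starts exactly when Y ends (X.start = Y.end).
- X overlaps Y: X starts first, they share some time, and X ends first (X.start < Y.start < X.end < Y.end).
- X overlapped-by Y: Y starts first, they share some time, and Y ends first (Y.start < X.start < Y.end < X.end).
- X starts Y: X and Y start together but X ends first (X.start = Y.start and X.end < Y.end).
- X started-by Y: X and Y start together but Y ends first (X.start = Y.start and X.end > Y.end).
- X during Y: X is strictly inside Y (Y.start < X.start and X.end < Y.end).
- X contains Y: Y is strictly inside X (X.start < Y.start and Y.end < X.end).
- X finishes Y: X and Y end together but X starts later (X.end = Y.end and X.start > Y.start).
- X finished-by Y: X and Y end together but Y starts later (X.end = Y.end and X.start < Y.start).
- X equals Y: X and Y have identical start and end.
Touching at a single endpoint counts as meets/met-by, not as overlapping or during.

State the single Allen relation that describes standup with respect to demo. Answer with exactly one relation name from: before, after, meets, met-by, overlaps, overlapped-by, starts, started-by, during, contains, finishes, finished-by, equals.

before

standup = [13:15, 15:10]; demo = [16:05, 20:35].
Compare endpoints: standup.start < demo.start, standup.start < demo.end, standup.end < demo.start, standup.end < demo.end.
That pattern is 'before'.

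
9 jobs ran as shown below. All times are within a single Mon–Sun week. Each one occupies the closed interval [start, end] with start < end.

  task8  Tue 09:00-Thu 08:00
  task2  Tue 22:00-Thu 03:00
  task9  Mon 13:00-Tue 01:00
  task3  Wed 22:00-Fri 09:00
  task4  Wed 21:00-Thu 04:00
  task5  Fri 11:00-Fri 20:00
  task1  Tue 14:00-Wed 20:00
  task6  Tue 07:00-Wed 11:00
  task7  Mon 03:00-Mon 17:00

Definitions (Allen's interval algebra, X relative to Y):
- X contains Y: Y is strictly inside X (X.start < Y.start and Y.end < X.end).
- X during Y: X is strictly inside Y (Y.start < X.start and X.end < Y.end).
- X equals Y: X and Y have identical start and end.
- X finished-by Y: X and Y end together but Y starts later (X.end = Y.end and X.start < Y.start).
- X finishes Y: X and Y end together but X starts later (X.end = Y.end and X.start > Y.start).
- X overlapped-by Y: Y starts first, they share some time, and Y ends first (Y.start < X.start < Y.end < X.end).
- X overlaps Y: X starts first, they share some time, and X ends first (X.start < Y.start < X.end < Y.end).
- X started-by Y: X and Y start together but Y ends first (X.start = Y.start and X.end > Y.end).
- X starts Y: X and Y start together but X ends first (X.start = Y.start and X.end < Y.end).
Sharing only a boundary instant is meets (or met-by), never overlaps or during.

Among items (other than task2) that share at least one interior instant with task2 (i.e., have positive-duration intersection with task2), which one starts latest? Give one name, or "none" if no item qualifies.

Target task2 = [Tue 22:00, Thu 03:00].
task1 [Tue 14:00, Wed 20:00] → overlaps → candidate.
task3 [Wed 22:00, Fri 09:00] → overlapped-by → candidate.
task4 [Wed 21:00, Thu 04:00] → overlapped-by → candidate.
task5 [Fri 11:00, Fri 20:00] → after → excluded.
task6 [Tue 07:00, Wed 11:00] → overlaps → candidate.
task7 [Mon 03:00, Mon 17:00] → before → excluded.
task8 [Tue 09:00, Thu 08:00] → contains → candidate.
task9 [Mon 13:00, Tue 01:00] → before → excluded.
Among candidates, latest start is Wed 22:00 → task3.

task3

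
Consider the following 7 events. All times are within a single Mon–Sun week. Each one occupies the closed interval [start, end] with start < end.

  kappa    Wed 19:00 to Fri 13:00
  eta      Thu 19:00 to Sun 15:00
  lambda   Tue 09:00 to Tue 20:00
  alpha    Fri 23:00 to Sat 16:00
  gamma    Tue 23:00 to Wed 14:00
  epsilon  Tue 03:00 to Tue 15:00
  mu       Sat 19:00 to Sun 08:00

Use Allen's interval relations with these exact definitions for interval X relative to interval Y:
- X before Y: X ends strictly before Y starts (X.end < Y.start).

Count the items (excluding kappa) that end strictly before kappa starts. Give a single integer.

Target kappa = [Wed 19:00, Fri 13:00].
alpha [Fri 23:00, Sat 16:00] → after → no.
epsilon [Tue 03:00, Tue 15:00] → before → counts.
eta [Thu 19:00, Sun 15:00] → overlapped-by → no.
gamma [Tue 23:00, Wed 14:00] → before → counts.
lambda [Tue 09:00, Tue 20:00] → before → counts.
mu [Sat 19:00, Sun 08:00] → after → no.
Total: 3.

3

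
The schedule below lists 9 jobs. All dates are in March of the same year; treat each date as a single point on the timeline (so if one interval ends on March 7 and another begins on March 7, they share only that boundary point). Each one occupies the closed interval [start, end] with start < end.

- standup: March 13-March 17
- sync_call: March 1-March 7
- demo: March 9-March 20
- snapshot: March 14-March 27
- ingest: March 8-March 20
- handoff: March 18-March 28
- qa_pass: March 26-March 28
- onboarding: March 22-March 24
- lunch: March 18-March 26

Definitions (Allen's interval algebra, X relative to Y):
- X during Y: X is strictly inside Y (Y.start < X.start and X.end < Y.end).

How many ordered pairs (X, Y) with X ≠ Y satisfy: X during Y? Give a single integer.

6

Checking all 72 ordered pairs for relation 'during'; matching pairs in alphabetical order:
(lunch, snapshot): lunch during snapshot ✓
(onboarding, handoff): onboarding during handoff ✓
(onboarding, lunch): onboarding during lunch ✓
(onboarding, snapshot): onboarding during snapshot ✓
(standup, demo): standup during demo ✓
(standup, ingest): standup during ingest ✓
Count: 6.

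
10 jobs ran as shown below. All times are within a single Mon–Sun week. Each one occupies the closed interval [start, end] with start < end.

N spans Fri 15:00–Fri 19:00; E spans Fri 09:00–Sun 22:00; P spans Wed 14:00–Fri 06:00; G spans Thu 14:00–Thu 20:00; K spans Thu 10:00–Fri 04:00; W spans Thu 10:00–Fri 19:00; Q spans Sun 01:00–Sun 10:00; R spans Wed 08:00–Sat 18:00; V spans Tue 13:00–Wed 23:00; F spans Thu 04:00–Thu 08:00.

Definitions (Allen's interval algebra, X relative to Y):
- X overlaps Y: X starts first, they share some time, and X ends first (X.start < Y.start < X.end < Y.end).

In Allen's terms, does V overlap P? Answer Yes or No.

V = [Tue 13:00, Wed 23:00], P = [Wed 14:00, Fri 06:00].
Actual relation of V to P: overlaps.
Asked whether 'overlaps' holds → Yes.

Yes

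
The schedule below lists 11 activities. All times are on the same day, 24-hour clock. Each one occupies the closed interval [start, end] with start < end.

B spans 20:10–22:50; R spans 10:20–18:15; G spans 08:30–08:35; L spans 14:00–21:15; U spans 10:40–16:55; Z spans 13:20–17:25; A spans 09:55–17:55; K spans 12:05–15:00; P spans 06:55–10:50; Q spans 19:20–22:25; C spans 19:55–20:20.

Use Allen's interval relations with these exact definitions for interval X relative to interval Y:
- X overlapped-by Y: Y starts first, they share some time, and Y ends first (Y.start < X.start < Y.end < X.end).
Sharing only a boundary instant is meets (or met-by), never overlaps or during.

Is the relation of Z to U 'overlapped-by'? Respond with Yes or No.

Yes

Z = [13:20, 17:25], U = [10:40, 16:55].
Actual relation of Z to U: overlapped-by.
Asked whether 'overlapped-by' holds → Yes.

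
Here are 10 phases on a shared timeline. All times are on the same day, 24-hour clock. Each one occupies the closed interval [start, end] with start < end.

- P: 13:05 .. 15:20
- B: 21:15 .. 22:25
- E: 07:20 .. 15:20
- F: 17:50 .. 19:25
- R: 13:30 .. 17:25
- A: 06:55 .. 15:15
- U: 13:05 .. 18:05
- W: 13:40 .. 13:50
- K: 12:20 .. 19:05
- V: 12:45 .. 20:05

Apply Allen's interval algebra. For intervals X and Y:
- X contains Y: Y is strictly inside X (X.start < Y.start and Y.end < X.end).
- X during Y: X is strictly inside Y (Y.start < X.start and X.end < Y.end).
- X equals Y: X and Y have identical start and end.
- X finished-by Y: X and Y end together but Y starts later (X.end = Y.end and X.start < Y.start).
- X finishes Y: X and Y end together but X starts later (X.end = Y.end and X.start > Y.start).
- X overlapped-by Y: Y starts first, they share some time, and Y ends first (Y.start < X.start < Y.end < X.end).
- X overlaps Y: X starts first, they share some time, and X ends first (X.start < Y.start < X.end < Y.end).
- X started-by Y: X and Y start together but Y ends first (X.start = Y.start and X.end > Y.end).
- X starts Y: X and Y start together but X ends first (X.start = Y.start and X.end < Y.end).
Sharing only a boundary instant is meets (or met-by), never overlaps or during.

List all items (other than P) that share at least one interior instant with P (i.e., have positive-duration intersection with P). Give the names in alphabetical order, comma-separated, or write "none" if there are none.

A, E, K, R, U, V, W

Target P = [13:05, 15:20].
A [06:55, 15:15] → overlaps → yes.
B [21:15, 22:25] → after → no.
E [07:20, 15:20] → finished-by → yes.
F [17:50, 19:25] → after → no.
K [12:20, 19:05] → contains → yes.
R [13:30, 17:25] → overlapped-by → yes.
U [13:05, 18:05] → started-by → yes.
V [12:45, 20:05] → contains → yes.
W [13:40, 13:50] → during → yes.
Result: A, E, K, R, U, V, W.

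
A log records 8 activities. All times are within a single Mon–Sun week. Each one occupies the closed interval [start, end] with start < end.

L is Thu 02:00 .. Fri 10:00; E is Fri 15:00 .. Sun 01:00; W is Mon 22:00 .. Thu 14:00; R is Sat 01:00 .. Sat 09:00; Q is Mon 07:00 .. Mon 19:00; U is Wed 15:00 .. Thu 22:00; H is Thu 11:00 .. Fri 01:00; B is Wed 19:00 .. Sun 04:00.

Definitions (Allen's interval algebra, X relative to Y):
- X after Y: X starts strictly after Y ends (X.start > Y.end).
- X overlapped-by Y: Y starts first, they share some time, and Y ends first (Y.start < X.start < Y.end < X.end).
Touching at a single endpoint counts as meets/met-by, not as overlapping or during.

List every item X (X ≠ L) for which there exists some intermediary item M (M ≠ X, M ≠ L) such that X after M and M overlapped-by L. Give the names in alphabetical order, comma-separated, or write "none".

Target L = [Thu 02:00, Fri 10:00].
Intermediaries M with M overlapped-by L: none.
Union: none.

none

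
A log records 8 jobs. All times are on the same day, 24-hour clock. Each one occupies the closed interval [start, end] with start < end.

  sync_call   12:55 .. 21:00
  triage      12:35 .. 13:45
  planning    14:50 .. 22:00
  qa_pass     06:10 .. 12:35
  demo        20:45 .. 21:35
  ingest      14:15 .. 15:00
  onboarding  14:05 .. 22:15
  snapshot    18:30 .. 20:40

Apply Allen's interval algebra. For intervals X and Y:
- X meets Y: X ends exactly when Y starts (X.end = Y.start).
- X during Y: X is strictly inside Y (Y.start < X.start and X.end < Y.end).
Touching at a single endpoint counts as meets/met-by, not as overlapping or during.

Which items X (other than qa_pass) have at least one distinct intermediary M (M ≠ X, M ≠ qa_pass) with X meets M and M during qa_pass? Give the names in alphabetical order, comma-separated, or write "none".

Target qa_pass = [06:10, 12:35].
Intermediaries M with M during qa_pass: none.
Union: none.

none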